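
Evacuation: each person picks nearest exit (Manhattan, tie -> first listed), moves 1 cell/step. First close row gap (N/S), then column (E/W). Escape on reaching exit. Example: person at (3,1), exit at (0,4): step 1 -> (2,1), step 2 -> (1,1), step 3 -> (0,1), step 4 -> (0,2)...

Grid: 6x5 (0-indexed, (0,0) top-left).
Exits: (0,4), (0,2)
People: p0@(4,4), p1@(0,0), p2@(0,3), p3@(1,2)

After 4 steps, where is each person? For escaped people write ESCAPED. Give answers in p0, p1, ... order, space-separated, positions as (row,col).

Step 1: p0:(4,4)->(3,4) | p1:(0,0)->(0,1) | p2:(0,3)->(0,4)->EXIT | p3:(1,2)->(0,2)->EXIT
Step 2: p0:(3,4)->(2,4) | p1:(0,1)->(0,2)->EXIT | p2:escaped | p3:escaped
Step 3: p0:(2,4)->(1,4) | p1:escaped | p2:escaped | p3:escaped
Step 4: p0:(1,4)->(0,4)->EXIT | p1:escaped | p2:escaped | p3:escaped

ESCAPED ESCAPED ESCAPED ESCAPED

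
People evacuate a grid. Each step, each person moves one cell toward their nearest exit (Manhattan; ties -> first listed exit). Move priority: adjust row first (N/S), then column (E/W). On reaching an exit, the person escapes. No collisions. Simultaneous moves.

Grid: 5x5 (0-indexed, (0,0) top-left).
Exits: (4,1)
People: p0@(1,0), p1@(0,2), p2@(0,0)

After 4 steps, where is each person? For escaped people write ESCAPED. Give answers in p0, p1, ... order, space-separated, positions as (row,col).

Step 1: p0:(1,0)->(2,0) | p1:(0,2)->(1,2) | p2:(0,0)->(1,0)
Step 2: p0:(2,0)->(3,0) | p1:(1,2)->(2,2) | p2:(1,0)->(2,0)
Step 3: p0:(3,0)->(4,0) | p1:(2,2)->(3,2) | p2:(2,0)->(3,0)
Step 4: p0:(4,0)->(4,1)->EXIT | p1:(3,2)->(4,2) | p2:(3,0)->(4,0)

ESCAPED (4,2) (4,0)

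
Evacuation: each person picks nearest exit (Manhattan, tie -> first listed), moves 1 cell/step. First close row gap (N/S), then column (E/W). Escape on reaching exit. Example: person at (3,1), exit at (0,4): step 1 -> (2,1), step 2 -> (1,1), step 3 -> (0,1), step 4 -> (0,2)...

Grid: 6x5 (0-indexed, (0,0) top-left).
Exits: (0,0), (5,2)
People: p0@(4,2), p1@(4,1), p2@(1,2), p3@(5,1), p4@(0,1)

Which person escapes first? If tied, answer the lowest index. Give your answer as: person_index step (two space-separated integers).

Step 1: p0:(4,2)->(5,2)->EXIT | p1:(4,1)->(5,1) | p2:(1,2)->(0,2) | p3:(5,1)->(5,2)->EXIT | p4:(0,1)->(0,0)->EXIT
Step 2: p0:escaped | p1:(5,1)->(5,2)->EXIT | p2:(0,2)->(0,1) | p3:escaped | p4:escaped
Step 3: p0:escaped | p1:escaped | p2:(0,1)->(0,0)->EXIT | p3:escaped | p4:escaped
Exit steps: [1, 2, 3, 1, 1]
First to escape: p0 at step 1

Answer: 0 1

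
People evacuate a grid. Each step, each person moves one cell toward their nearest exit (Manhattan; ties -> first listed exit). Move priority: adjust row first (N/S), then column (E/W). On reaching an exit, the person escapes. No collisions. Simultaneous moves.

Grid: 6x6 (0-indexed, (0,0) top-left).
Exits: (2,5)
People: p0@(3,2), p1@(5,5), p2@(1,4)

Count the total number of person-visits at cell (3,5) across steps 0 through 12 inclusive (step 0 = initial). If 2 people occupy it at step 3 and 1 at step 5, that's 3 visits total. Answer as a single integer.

Step 0: p0@(3,2) p1@(5,5) p2@(1,4) -> at (3,5): 0 [-], cum=0
Step 1: p0@(2,2) p1@(4,5) p2@(2,4) -> at (3,5): 0 [-], cum=0
Step 2: p0@(2,3) p1@(3,5) p2@ESC -> at (3,5): 1 [p1], cum=1
Step 3: p0@(2,4) p1@ESC p2@ESC -> at (3,5): 0 [-], cum=1
Step 4: p0@ESC p1@ESC p2@ESC -> at (3,5): 0 [-], cum=1
Total visits = 1

Answer: 1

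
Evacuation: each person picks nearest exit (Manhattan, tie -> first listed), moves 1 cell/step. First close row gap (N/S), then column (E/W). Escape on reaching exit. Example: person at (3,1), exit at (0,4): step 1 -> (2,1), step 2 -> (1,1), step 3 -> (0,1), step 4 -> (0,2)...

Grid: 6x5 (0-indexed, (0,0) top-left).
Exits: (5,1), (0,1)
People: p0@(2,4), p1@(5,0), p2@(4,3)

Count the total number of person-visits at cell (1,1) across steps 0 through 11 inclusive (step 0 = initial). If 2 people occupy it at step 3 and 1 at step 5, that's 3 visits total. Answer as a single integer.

Step 0: p0@(2,4) p1@(5,0) p2@(4,3) -> at (1,1): 0 [-], cum=0
Step 1: p0@(1,4) p1@ESC p2@(5,3) -> at (1,1): 0 [-], cum=0
Step 2: p0@(0,4) p1@ESC p2@(5,2) -> at (1,1): 0 [-], cum=0
Step 3: p0@(0,3) p1@ESC p2@ESC -> at (1,1): 0 [-], cum=0
Step 4: p0@(0,2) p1@ESC p2@ESC -> at (1,1): 0 [-], cum=0
Step 5: p0@ESC p1@ESC p2@ESC -> at (1,1): 0 [-], cum=0
Total visits = 0

Answer: 0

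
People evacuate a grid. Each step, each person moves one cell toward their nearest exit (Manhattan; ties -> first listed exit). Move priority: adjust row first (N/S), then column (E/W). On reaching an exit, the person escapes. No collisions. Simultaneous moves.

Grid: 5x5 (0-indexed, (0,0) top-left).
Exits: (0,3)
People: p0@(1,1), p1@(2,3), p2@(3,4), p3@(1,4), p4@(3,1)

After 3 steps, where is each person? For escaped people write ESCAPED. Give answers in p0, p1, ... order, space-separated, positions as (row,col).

Step 1: p0:(1,1)->(0,1) | p1:(2,3)->(1,3) | p2:(3,4)->(2,4) | p3:(1,4)->(0,4) | p4:(3,1)->(2,1)
Step 2: p0:(0,1)->(0,2) | p1:(1,3)->(0,3)->EXIT | p2:(2,4)->(1,4) | p3:(0,4)->(0,3)->EXIT | p4:(2,1)->(1,1)
Step 3: p0:(0,2)->(0,3)->EXIT | p1:escaped | p2:(1,4)->(0,4) | p3:escaped | p4:(1,1)->(0,1)

ESCAPED ESCAPED (0,4) ESCAPED (0,1)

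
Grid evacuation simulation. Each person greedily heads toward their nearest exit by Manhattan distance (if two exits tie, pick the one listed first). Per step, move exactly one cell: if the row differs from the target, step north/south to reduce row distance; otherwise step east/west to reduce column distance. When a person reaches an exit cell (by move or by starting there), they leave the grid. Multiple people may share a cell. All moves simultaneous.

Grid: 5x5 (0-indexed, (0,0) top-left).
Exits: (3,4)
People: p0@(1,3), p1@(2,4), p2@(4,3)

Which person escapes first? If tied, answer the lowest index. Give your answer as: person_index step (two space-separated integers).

Answer: 1 1

Derivation:
Step 1: p0:(1,3)->(2,3) | p1:(2,4)->(3,4)->EXIT | p2:(4,3)->(3,3)
Step 2: p0:(2,3)->(3,3) | p1:escaped | p2:(3,3)->(3,4)->EXIT
Step 3: p0:(3,3)->(3,4)->EXIT | p1:escaped | p2:escaped
Exit steps: [3, 1, 2]
First to escape: p1 at step 1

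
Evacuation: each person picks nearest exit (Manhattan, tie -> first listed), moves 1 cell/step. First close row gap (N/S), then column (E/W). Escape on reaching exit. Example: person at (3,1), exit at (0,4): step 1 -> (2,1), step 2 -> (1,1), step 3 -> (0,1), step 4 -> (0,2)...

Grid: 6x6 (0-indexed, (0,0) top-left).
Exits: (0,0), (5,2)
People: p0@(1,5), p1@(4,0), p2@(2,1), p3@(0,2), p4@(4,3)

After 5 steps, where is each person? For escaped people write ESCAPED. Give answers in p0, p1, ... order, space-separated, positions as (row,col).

Step 1: p0:(1,5)->(0,5) | p1:(4,0)->(5,0) | p2:(2,1)->(1,1) | p3:(0,2)->(0,1) | p4:(4,3)->(5,3)
Step 2: p0:(0,5)->(0,4) | p1:(5,0)->(5,1) | p2:(1,1)->(0,1) | p3:(0,1)->(0,0)->EXIT | p4:(5,3)->(5,2)->EXIT
Step 3: p0:(0,4)->(0,3) | p1:(5,1)->(5,2)->EXIT | p2:(0,1)->(0,0)->EXIT | p3:escaped | p4:escaped
Step 4: p0:(0,3)->(0,2) | p1:escaped | p2:escaped | p3:escaped | p4:escaped
Step 5: p0:(0,2)->(0,1) | p1:escaped | p2:escaped | p3:escaped | p4:escaped

(0,1) ESCAPED ESCAPED ESCAPED ESCAPED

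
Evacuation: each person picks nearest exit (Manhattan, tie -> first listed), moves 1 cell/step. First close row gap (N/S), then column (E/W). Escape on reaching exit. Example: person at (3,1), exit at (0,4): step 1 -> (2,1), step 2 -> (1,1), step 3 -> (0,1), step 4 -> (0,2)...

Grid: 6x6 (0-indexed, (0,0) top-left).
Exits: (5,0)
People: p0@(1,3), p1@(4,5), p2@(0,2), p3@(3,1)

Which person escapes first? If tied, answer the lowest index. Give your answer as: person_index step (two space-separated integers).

Step 1: p0:(1,3)->(2,3) | p1:(4,5)->(5,5) | p2:(0,2)->(1,2) | p3:(3,1)->(4,1)
Step 2: p0:(2,3)->(3,3) | p1:(5,5)->(5,4) | p2:(1,2)->(2,2) | p3:(4,1)->(5,1)
Step 3: p0:(3,3)->(4,3) | p1:(5,4)->(5,3) | p2:(2,2)->(3,2) | p3:(5,1)->(5,0)->EXIT
Step 4: p0:(4,3)->(5,3) | p1:(5,3)->(5,2) | p2:(3,2)->(4,2) | p3:escaped
Step 5: p0:(5,3)->(5,2) | p1:(5,2)->(5,1) | p2:(4,2)->(5,2) | p3:escaped
Step 6: p0:(5,2)->(5,1) | p1:(5,1)->(5,0)->EXIT | p2:(5,2)->(5,1) | p3:escaped
Step 7: p0:(5,1)->(5,0)->EXIT | p1:escaped | p2:(5,1)->(5,0)->EXIT | p3:escaped
Exit steps: [7, 6, 7, 3]
First to escape: p3 at step 3

Answer: 3 3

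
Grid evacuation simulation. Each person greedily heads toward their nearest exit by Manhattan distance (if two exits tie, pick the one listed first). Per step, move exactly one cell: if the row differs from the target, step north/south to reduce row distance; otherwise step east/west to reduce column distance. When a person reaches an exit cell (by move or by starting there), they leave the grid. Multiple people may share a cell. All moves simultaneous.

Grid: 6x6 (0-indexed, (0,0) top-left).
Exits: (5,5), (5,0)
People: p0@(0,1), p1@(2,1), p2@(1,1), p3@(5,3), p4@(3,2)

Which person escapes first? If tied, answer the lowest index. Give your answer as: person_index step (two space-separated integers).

Step 1: p0:(0,1)->(1,1) | p1:(2,1)->(3,1) | p2:(1,1)->(2,1) | p3:(5,3)->(5,4) | p4:(3,2)->(4,2)
Step 2: p0:(1,1)->(2,1) | p1:(3,1)->(4,1) | p2:(2,1)->(3,1) | p3:(5,4)->(5,5)->EXIT | p4:(4,2)->(5,2)
Step 3: p0:(2,1)->(3,1) | p1:(4,1)->(5,1) | p2:(3,1)->(4,1) | p3:escaped | p4:(5,2)->(5,1)
Step 4: p0:(3,1)->(4,1) | p1:(5,1)->(5,0)->EXIT | p2:(4,1)->(5,1) | p3:escaped | p4:(5,1)->(5,0)->EXIT
Step 5: p0:(4,1)->(5,1) | p1:escaped | p2:(5,1)->(5,0)->EXIT | p3:escaped | p4:escaped
Step 6: p0:(5,1)->(5,0)->EXIT | p1:escaped | p2:escaped | p3:escaped | p4:escaped
Exit steps: [6, 4, 5, 2, 4]
First to escape: p3 at step 2

Answer: 3 2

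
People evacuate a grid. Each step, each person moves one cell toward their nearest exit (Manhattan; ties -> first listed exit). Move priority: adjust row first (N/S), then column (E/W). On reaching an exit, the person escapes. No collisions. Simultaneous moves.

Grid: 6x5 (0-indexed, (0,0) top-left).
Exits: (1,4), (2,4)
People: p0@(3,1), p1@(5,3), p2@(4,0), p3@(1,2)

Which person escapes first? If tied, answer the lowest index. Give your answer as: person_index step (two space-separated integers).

Step 1: p0:(3,1)->(2,1) | p1:(5,3)->(4,3) | p2:(4,0)->(3,0) | p3:(1,2)->(1,3)
Step 2: p0:(2,1)->(2,2) | p1:(4,3)->(3,3) | p2:(3,0)->(2,0) | p3:(1,3)->(1,4)->EXIT
Step 3: p0:(2,2)->(2,3) | p1:(3,3)->(2,3) | p2:(2,0)->(2,1) | p3:escaped
Step 4: p0:(2,3)->(2,4)->EXIT | p1:(2,3)->(2,4)->EXIT | p2:(2,1)->(2,2) | p3:escaped
Step 5: p0:escaped | p1:escaped | p2:(2,2)->(2,3) | p3:escaped
Step 6: p0:escaped | p1:escaped | p2:(2,3)->(2,4)->EXIT | p3:escaped
Exit steps: [4, 4, 6, 2]
First to escape: p3 at step 2

Answer: 3 2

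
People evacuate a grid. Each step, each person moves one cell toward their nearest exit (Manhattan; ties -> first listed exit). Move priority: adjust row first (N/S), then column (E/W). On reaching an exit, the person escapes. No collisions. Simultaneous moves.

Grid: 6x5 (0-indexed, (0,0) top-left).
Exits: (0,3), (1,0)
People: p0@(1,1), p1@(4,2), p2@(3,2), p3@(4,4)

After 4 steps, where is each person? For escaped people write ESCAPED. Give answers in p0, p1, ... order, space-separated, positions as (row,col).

Step 1: p0:(1,1)->(1,0)->EXIT | p1:(4,2)->(3,2) | p2:(3,2)->(2,2) | p3:(4,4)->(3,4)
Step 2: p0:escaped | p1:(3,2)->(2,2) | p2:(2,2)->(1,2) | p3:(3,4)->(2,4)
Step 3: p0:escaped | p1:(2,2)->(1,2) | p2:(1,2)->(0,2) | p3:(2,4)->(1,4)
Step 4: p0:escaped | p1:(1,2)->(0,2) | p2:(0,2)->(0,3)->EXIT | p3:(1,4)->(0,4)

ESCAPED (0,2) ESCAPED (0,4)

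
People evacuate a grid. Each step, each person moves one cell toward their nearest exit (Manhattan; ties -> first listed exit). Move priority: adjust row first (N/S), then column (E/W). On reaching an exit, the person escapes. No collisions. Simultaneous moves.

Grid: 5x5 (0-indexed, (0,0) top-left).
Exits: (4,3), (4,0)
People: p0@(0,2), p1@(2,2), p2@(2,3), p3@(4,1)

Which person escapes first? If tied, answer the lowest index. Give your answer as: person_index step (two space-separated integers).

Step 1: p0:(0,2)->(1,2) | p1:(2,2)->(3,2) | p2:(2,3)->(3,3) | p3:(4,1)->(4,0)->EXIT
Step 2: p0:(1,2)->(2,2) | p1:(3,2)->(4,2) | p2:(3,3)->(4,3)->EXIT | p3:escaped
Step 3: p0:(2,2)->(3,2) | p1:(4,2)->(4,3)->EXIT | p2:escaped | p3:escaped
Step 4: p0:(3,2)->(4,2) | p1:escaped | p2:escaped | p3:escaped
Step 5: p0:(4,2)->(4,3)->EXIT | p1:escaped | p2:escaped | p3:escaped
Exit steps: [5, 3, 2, 1]
First to escape: p3 at step 1

Answer: 3 1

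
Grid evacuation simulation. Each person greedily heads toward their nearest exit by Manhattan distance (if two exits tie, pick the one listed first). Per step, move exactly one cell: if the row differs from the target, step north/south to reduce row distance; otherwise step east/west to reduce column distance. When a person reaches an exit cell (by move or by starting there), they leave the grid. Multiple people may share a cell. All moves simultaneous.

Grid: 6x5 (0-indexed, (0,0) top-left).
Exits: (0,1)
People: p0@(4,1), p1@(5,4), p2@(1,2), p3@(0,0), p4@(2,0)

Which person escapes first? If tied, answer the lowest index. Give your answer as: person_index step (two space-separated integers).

Answer: 3 1

Derivation:
Step 1: p0:(4,1)->(3,1) | p1:(5,4)->(4,4) | p2:(1,2)->(0,2) | p3:(0,0)->(0,1)->EXIT | p4:(2,0)->(1,0)
Step 2: p0:(3,1)->(2,1) | p1:(4,4)->(3,4) | p2:(0,2)->(0,1)->EXIT | p3:escaped | p4:(1,0)->(0,0)
Step 3: p0:(2,1)->(1,1) | p1:(3,4)->(2,4) | p2:escaped | p3:escaped | p4:(0,0)->(0,1)->EXIT
Step 4: p0:(1,1)->(0,1)->EXIT | p1:(2,4)->(1,4) | p2:escaped | p3:escaped | p4:escaped
Step 5: p0:escaped | p1:(1,4)->(0,4) | p2:escaped | p3:escaped | p4:escaped
Step 6: p0:escaped | p1:(0,4)->(0,3) | p2:escaped | p3:escaped | p4:escaped
Step 7: p0:escaped | p1:(0,3)->(0,2) | p2:escaped | p3:escaped | p4:escaped
Step 8: p0:escaped | p1:(0,2)->(0,1)->EXIT | p2:escaped | p3:escaped | p4:escaped
Exit steps: [4, 8, 2, 1, 3]
First to escape: p3 at step 1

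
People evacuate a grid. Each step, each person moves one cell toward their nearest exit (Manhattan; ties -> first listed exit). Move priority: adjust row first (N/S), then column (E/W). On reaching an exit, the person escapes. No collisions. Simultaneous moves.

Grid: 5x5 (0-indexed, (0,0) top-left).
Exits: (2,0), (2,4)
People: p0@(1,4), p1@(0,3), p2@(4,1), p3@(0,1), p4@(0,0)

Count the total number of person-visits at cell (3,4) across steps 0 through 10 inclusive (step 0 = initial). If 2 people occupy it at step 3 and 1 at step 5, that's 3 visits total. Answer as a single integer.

Answer: 0

Derivation:
Step 0: p0@(1,4) p1@(0,3) p2@(4,1) p3@(0,1) p4@(0,0) -> at (3,4): 0 [-], cum=0
Step 1: p0@ESC p1@(1,3) p2@(3,1) p3@(1,1) p4@(1,0) -> at (3,4): 0 [-], cum=0
Step 2: p0@ESC p1@(2,3) p2@(2,1) p3@(2,1) p4@ESC -> at (3,4): 0 [-], cum=0
Step 3: p0@ESC p1@ESC p2@ESC p3@ESC p4@ESC -> at (3,4): 0 [-], cum=0
Total visits = 0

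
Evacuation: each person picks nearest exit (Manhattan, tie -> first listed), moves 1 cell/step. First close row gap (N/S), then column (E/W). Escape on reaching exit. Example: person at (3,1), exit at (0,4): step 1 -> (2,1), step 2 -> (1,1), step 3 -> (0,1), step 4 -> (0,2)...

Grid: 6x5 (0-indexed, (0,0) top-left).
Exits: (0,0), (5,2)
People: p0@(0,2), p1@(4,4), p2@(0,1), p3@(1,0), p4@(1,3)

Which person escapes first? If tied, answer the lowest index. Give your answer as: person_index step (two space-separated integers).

Answer: 2 1

Derivation:
Step 1: p0:(0,2)->(0,1) | p1:(4,4)->(5,4) | p2:(0,1)->(0,0)->EXIT | p3:(1,0)->(0,0)->EXIT | p4:(1,3)->(0,3)
Step 2: p0:(0,1)->(0,0)->EXIT | p1:(5,4)->(5,3) | p2:escaped | p3:escaped | p4:(0,3)->(0,2)
Step 3: p0:escaped | p1:(5,3)->(5,2)->EXIT | p2:escaped | p3:escaped | p4:(0,2)->(0,1)
Step 4: p0:escaped | p1:escaped | p2:escaped | p3:escaped | p4:(0,1)->(0,0)->EXIT
Exit steps: [2, 3, 1, 1, 4]
First to escape: p2 at step 1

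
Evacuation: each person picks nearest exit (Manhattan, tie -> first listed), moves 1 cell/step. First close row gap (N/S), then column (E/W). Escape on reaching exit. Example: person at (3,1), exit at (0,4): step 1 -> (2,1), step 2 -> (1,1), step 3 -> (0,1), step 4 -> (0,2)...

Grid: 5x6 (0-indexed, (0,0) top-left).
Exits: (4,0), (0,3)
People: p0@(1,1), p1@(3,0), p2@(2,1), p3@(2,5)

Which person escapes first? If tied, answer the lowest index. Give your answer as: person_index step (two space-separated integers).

Answer: 1 1

Derivation:
Step 1: p0:(1,1)->(0,1) | p1:(3,0)->(4,0)->EXIT | p2:(2,1)->(3,1) | p3:(2,5)->(1,5)
Step 2: p0:(0,1)->(0,2) | p1:escaped | p2:(3,1)->(4,1) | p3:(1,5)->(0,5)
Step 3: p0:(0,2)->(0,3)->EXIT | p1:escaped | p2:(4,1)->(4,0)->EXIT | p3:(0,5)->(0,4)
Step 4: p0:escaped | p1:escaped | p2:escaped | p3:(0,4)->(0,3)->EXIT
Exit steps: [3, 1, 3, 4]
First to escape: p1 at step 1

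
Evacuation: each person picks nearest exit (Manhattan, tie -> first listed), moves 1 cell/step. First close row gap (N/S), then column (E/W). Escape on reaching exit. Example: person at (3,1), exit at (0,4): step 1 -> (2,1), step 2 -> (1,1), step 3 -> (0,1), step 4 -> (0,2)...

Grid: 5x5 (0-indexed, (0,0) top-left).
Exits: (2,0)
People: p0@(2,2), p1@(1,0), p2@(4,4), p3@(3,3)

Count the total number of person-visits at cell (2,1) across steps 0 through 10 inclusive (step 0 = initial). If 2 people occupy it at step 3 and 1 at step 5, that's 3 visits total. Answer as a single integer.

Answer: 3

Derivation:
Step 0: p0@(2,2) p1@(1,0) p2@(4,4) p3@(3,3) -> at (2,1): 0 [-], cum=0
Step 1: p0@(2,1) p1@ESC p2@(3,4) p3@(2,3) -> at (2,1): 1 [p0], cum=1
Step 2: p0@ESC p1@ESC p2@(2,4) p3@(2,2) -> at (2,1): 0 [-], cum=1
Step 3: p0@ESC p1@ESC p2@(2,3) p3@(2,1) -> at (2,1): 1 [p3], cum=2
Step 4: p0@ESC p1@ESC p2@(2,2) p3@ESC -> at (2,1): 0 [-], cum=2
Step 5: p0@ESC p1@ESC p2@(2,1) p3@ESC -> at (2,1): 1 [p2], cum=3
Step 6: p0@ESC p1@ESC p2@ESC p3@ESC -> at (2,1): 0 [-], cum=3
Total visits = 3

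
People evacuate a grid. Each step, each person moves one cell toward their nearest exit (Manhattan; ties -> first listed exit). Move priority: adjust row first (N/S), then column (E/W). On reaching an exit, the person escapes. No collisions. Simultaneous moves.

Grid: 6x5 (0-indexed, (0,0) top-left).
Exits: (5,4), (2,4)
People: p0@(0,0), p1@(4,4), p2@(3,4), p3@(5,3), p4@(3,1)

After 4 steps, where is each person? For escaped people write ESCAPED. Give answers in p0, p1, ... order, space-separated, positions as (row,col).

Step 1: p0:(0,0)->(1,0) | p1:(4,4)->(5,4)->EXIT | p2:(3,4)->(2,4)->EXIT | p3:(5,3)->(5,4)->EXIT | p4:(3,1)->(2,1)
Step 2: p0:(1,0)->(2,0) | p1:escaped | p2:escaped | p3:escaped | p4:(2,1)->(2,2)
Step 3: p0:(2,0)->(2,1) | p1:escaped | p2:escaped | p3:escaped | p4:(2,2)->(2,3)
Step 4: p0:(2,1)->(2,2) | p1:escaped | p2:escaped | p3:escaped | p4:(2,3)->(2,4)->EXIT

(2,2) ESCAPED ESCAPED ESCAPED ESCAPED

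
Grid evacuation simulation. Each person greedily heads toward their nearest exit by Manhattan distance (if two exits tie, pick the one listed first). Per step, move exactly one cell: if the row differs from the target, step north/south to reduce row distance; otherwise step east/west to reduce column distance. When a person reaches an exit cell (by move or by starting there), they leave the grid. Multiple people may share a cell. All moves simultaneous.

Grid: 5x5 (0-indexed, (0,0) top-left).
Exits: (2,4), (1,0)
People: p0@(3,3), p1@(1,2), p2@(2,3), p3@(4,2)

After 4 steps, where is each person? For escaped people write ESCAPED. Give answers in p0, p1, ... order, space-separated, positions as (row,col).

Step 1: p0:(3,3)->(2,3) | p1:(1,2)->(1,1) | p2:(2,3)->(2,4)->EXIT | p3:(4,2)->(3,2)
Step 2: p0:(2,3)->(2,4)->EXIT | p1:(1,1)->(1,0)->EXIT | p2:escaped | p3:(3,2)->(2,2)
Step 3: p0:escaped | p1:escaped | p2:escaped | p3:(2,2)->(2,3)
Step 4: p0:escaped | p1:escaped | p2:escaped | p3:(2,3)->(2,4)->EXIT

ESCAPED ESCAPED ESCAPED ESCAPED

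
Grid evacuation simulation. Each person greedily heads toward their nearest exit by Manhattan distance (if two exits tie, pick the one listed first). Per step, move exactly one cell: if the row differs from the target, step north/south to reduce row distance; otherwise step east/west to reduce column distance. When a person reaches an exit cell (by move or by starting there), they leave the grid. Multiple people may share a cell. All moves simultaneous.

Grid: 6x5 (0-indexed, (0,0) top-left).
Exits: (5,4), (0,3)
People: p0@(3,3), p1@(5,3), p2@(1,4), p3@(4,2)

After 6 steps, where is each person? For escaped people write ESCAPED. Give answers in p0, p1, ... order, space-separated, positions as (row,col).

Step 1: p0:(3,3)->(4,3) | p1:(5,3)->(5,4)->EXIT | p2:(1,4)->(0,4) | p3:(4,2)->(5,2)
Step 2: p0:(4,3)->(5,3) | p1:escaped | p2:(0,4)->(0,3)->EXIT | p3:(5,2)->(5,3)
Step 3: p0:(5,3)->(5,4)->EXIT | p1:escaped | p2:escaped | p3:(5,3)->(5,4)->EXIT

ESCAPED ESCAPED ESCAPED ESCAPED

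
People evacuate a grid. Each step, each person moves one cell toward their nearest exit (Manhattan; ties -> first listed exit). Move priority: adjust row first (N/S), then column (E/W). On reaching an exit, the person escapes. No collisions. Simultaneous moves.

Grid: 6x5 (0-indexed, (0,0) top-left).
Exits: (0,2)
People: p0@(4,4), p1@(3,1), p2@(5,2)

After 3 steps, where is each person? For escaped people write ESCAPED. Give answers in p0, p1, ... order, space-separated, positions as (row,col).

Step 1: p0:(4,4)->(3,4) | p1:(3,1)->(2,1) | p2:(5,2)->(4,2)
Step 2: p0:(3,4)->(2,4) | p1:(2,1)->(1,1) | p2:(4,2)->(3,2)
Step 3: p0:(2,4)->(1,4) | p1:(1,1)->(0,1) | p2:(3,2)->(2,2)

(1,4) (0,1) (2,2)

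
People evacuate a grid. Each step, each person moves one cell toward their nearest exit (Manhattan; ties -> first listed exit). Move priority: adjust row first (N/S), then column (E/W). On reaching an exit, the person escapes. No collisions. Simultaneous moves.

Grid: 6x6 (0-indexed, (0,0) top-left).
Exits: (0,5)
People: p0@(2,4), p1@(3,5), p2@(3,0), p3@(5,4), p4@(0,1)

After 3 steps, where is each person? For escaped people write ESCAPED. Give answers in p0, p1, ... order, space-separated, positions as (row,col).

Step 1: p0:(2,4)->(1,4) | p1:(3,5)->(2,5) | p2:(3,0)->(2,0) | p3:(5,4)->(4,4) | p4:(0,1)->(0,2)
Step 2: p0:(1,4)->(0,4) | p1:(2,5)->(1,5) | p2:(2,0)->(1,0) | p3:(4,4)->(3,4) | p4:(0,2)->(0,3)
Step 3: p0:(0,4)->(0,5)->EXIT | p1:(1,5)->(0,5)->EXIT | p2:(1,0)->(0,0) | p3:(3,4)->(2,4) | p4:(0,3)->(0,4)

ESCAPED ESCAPED (0,0) (2,4) (0,4)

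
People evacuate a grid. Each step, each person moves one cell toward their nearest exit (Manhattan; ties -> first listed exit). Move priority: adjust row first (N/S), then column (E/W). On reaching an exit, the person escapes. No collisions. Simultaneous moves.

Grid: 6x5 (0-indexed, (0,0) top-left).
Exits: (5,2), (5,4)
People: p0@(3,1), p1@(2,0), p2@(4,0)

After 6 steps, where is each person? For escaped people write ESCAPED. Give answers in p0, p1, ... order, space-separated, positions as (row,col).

Step 1: p0:(3,1)->(4,1) | p1:(2,0)->(3,0) | p2:(4,0)->(5,0)
Step 2: p0:(4,1)->(5,1) | p1:(3,0)->(4,0) | p2:(5,0)->(5,1)
Step 3: p0:(5,1)->(5,2)->EXIT | p1:(4,0)->(5,0) | p2:(5,1)->(5,2)->EXIT
Step 4: p0:escaped | p1:(5,0)->(5,1) | p2:escaped
Step 5: p0:escaped | p1:(5,1)->(5,2)->EXIT | p2:escaped

ESCAPED ESCAPED ESCAPED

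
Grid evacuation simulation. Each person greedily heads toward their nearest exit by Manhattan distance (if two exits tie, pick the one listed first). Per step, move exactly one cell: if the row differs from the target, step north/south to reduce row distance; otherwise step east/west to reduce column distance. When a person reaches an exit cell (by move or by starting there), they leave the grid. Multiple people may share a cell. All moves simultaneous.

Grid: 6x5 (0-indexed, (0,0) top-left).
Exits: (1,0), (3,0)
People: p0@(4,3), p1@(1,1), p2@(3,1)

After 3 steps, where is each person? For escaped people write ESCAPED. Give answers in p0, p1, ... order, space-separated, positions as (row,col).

Step 1: p0:(4,3)->(3,3) | p1:(1,1)->(1,0)->EXIT | p2:(3,1)->(3,0)->EXIT
Step 2: p0:(3,3)->(3,2) | p1:escaped | p2:escaped
Step 3: p0:(3,2)->(3,1) | p1:escaped | p2:escaped

(3,1) ESCAPED ESCAPED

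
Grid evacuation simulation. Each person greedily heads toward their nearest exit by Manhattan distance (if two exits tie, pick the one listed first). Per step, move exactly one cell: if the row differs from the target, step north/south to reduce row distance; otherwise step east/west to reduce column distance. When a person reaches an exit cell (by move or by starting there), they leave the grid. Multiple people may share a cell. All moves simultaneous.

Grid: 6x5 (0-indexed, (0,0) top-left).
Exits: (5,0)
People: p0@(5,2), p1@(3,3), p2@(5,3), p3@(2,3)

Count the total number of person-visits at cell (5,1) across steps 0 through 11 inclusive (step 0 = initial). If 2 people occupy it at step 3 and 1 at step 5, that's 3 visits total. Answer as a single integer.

Step 0: p0@(5,2) p1@(3,3) p2@(5,3) p3@(2,3) -> at (5,1): 0 [-], cum=0
Step 1: p0@(5,1) p1@(4,3) p2@(5,2) p3@(3,3) -> at (5,1): 1 [p0], cum=1
Step 2: p0@ESC p1@(5,3) p2@(5,1) p3@(4,3) -> at (5,1): 1 [p2], cum=2
Step 3: p0@ESC p1@(5,2) p2@ESC p3@(5,3) -> at (5,1): 0 [-], cum=2
Step 4: p0@ESC p1@(5,1) p2@ESC p3@(5,2) -> at (5,1): 1 [p1], cum=3
Step 5: p0@ESC p1@ESC p2@ESC p3@(5,1) -> at (5,1): 1 [p3], cum=4
Step 6: p0@ESC p1@ESC p2@ESC p3@ESC -> at (5,1): 0 [-], cum=4
Total visits = 4

Answer: 4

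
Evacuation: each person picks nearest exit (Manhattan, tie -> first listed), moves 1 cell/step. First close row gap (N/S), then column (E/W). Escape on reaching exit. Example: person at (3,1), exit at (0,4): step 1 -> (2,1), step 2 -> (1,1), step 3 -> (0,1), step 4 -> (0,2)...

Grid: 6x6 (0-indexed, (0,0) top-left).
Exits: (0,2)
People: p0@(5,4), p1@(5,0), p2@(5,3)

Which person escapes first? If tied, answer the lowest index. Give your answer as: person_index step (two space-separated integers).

Step 1: p0:(5,4)->(4,4) | p1:(5,0)->(4,0) | p2:(5,3)->(4,3)
Step 2: p0:(4,4)->(3,4) | p1:(4,0)->(3,0) | p2:(4,3)->(3,3)
Step 3: p0:(3,4)->(2,4) | p1:(3,0)->(2,0) | p2:(3,3)->(2,3)
Step 4: p0:(2,4)->(1,4) | p1:(2,0)->(1,0) | p2:(2,3)->(1,3)
Step 5: p0:(1,4)->(0,4) | p1:(1,0)->(0,0) | p2:(1,3)->(0,3)
Step 6: p0:(0,4)->(0,3) | p1:(0,0)->(0,1) | p2:(0,3)->(0,2)->EXIT
Step 7: p0:(0,3)->(0,2)->EXIT | p1:(0,1)->(0,2)->EXIT | p2:escaped
Exit steps: [7, 7, 6]
First to escape: p2 at step 6

Answer: 2 6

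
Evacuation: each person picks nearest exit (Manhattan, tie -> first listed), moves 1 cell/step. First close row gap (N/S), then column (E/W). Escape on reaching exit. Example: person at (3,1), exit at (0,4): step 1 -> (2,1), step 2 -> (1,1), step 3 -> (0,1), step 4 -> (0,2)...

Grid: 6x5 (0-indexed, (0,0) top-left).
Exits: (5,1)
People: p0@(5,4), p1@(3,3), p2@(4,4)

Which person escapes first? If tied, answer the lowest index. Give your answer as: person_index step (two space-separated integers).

Answer: 0 3

Derivation:
Step 1: p0:(5,4)->(5,3) | p1:(3,3)->(4,3) | p2:(4,4)->(5,4)
Step 2: p0:(5,3)->(5,2) | p1:(4,3)->(5,3) | p2:(5,4)->(5,3)
Step 3: p0:(5,2)->(5,1)->EXIT | p1:(5,3)->(5,2) | p2:(5,3)->(5,2)
Step 4: p0:escaped | p1:(5,2)->(5,1)->EXIT | p2:(5,2)->(5,1)->EXIT
Exit steps: [3, 4, 4]
First to escape: p0 at step 3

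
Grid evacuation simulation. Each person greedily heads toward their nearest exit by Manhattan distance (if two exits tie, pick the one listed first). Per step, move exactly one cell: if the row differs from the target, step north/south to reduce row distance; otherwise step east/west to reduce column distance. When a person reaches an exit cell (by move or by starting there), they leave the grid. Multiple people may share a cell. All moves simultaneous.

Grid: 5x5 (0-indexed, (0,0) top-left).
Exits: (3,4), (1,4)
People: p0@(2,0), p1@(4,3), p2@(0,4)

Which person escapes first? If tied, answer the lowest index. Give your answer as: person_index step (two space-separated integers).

Step 1: p0:(2,0)->(3,0) | p1:(4,3)->(3,3) | p2:(0,4)->(1,4)->EXIT
Step 2: p0:(3,0)->(3,1) | p1:(3,3)->(3,4)->EXIT | p2:escaped
Step 3: p0:(3,1)->(3,2) | p1:escaped | p2:escaped
Step 4: p0:(3,2)->(3,3) | p1:escaped | p2:escaped
Step 5: p0:(3,3)->(3,4)->EXIT | p1:escaped | p2:escaped
Exit steps: [5, 2, 1]
First to escape: p2 at step 1

Answer: 2 1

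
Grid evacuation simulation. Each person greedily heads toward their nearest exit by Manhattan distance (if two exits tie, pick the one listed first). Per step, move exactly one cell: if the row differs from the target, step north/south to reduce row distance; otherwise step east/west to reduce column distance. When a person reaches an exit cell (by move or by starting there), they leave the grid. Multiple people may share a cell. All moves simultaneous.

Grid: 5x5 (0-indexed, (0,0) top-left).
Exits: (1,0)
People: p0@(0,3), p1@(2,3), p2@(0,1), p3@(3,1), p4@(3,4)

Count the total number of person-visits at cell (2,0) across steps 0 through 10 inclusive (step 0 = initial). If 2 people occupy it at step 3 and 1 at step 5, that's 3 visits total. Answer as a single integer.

Step 0: p0@(0,3) p1@(2,3) p2@(0,1) p3@(3,1) p4@(3,4) -> at (2,0): 0 [-], cum=0
Step 1: p0@(1,3) p1@(1,3) p2@(1,1) p3@(2,1) p4@(2,4) -> at (2,0): 0 [-], cum=0
Step 2: p0@(1,2) p1@(1,2) p2@ESC p3@(1,1) p4@(1,4) -> at (2,0): 0 [-], cum=0
Step 3: p0@(1,1) p1@(1,1) p2@ESC p3@ESC p4@(1,3) -> at (2,0): 0 [-], cum=0
Step 4: p0@ESC p1@ESC p2@ESC p3@ESC p4@(1,2) -> at (2,0): 0 [-], cum=0
Step 5: p0@ESC p1@ESC p2@ESC p3@ESC p4@(1,1) -> at (2,0): 0 [-], cum=0
Step 6: p0@ESC p1@ESC p2@ESC p3@ESC p4@ESC -> at (2,0): 0 [-], cum=0
Total visits = 0

Answer: 0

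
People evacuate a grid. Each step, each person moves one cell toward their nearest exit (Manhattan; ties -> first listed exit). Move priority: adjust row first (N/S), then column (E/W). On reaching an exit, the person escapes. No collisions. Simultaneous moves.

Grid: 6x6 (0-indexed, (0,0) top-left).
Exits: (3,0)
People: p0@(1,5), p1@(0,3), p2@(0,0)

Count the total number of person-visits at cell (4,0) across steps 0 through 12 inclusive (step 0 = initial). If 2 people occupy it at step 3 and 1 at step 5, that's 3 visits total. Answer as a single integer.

Step 0: p0@(1,5) p1@(0,3) p2@(0,0) -> at (4,0): 0 [-], cum=0
Step 1: p0@(2,5) p1@(1,3) p2@(1,0) -> at (4,0): 0 [-], cum=0
Step 2: p0@(3,5) p1@(2,3) p2@(2,0) -> at (4,0): 0 [-], cum=0
Step 3: p0@(3,4) p1@(3,3) p2@ESC -> at (4,0): 0 [-], cum=0
Step 4: p0@(3,3) p1@(3,2) p2@ESC -> at (4,0): 0 [-], cum=0
Step 5: p0@(3,2) p1@(3,1) p2@ESC -> at (4,0): 0 [-], cum=0
Step 6: p0@(3,1) p1@ESC p2@ESC -> at (4,0): 0 [-], cum=0
Step 7: p0@ESC p1@ESC p2@ESC -> at (4,0): 0 [-], cum=0
Total visits = 0

Answer: 0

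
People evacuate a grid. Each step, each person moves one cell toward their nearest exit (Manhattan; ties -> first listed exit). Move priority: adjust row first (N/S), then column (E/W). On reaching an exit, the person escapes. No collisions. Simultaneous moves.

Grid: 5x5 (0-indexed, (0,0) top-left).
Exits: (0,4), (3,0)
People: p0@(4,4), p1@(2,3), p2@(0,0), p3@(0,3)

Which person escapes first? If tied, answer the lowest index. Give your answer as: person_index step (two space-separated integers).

Step 1: p0:(4,4)->(3,4) | p1:(2,3)->(1,3) | p2:(0,0)->(1,0) | p3:(0,3)->(0,4)->EXIT
Step 2: p0:(3,4)->(2,4) | p1:(1,3)->(0,3) | p2:(1,0)->(2,0) | p3:escaped
Step 3: p0:(2,4)->(1,4) | p1:(0,3)->(0,4)->EXIT | p2:(2,0)->(3,0)->EXIT | p3:escaped
Step 4: p0:(1,4)->(0,4)->EXIT | p1:escaped | p2:escaped | p3:escaped
Exit steps: [4, 3, 3, 1]
First to escape: p3 at step 1

Answer: 3 1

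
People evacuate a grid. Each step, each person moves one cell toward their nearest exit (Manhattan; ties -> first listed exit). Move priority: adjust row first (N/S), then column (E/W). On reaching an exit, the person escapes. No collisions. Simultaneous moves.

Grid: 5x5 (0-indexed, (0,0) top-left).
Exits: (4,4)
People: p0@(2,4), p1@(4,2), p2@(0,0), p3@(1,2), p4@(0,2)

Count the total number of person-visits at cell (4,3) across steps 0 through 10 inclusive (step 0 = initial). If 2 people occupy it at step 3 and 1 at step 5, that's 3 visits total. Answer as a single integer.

Answer: 4

Derivation:
Step 0: p0@(2,4) p1@(4,2) p2@(0,0) p3@(1,2) p4@(0,2) -> at (4,3): 0 [-], cum=0
Step 1: p0@(3,4) p1@(4,3) p2@(1,0) p3@(2,2) p4@(1,2) -> at (4,3): 1 [p1], cum=1
Step 2: p0@ESC p1@ESC p2@(2,0) p3@(3,2) p4@(2,2) -> at (4,3): 0 [-], cum=1
Step 3: p0@ESC p1@ESC p2@(3,0) p3@(4,2) p4@(3,2) -> at (4,3): 0 [-], cum=1
Step 4: p0@ESC p1@ESC p2@(4,0) p3@(4,3) p4@(4,2) -> at (4,3): 1 [p3], cum=2
Step 5: p0@ESC p1@ESC p2@(4,1) p3@ESC p4@(4,3) -> at (4,3): 1 [p4], cum=3
Step 6: p0@ESC p1@ESC p2@(4,2) p3@ESC p4@ESC -> at (4,3): 0 [-], cum=3
Step 7: p0@ESC p1@ESC p2@(4,3) p3@ESC p4@ESC -> at (4,3): 1 [p2], cum=4
Step 8: p0@ESC p1@ESC p2@ESC p3@ESC p4@ESC -> at (4,3): 0 [-], cum=4
Total visits = 4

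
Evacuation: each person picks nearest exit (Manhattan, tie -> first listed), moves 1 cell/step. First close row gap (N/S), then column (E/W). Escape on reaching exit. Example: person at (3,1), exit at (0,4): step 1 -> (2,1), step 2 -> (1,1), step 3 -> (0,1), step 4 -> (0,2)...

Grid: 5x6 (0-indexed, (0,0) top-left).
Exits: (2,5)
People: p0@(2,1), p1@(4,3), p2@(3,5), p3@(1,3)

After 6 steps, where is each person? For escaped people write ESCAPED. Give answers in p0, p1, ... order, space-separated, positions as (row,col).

Step 1: p0:(2,1)->(2,2) | p1:(4,3)->(3,3) | p2:(3,5)->(2,5)->EXIT | p3:(1,3)->(2,3)
Step 2: p0:(2,2)->(2,3) | p1:(3,3)->(2,3) | p2:escaped | p3:(2,3)->(2,4)
Step 3: p0:(2,3)->(2,4) | p1:(2,3)->(2,4) | p2:escaped | p3:(2,4)->(2,5)->EXIT
Step 4: p0:(2,4)->(2,5)->EXIT | p1:(2,4)->(2,5)->EXIT | p2:escaped | p3:escaped

ESCAPED ESCAPED ESCAPED ESCAPED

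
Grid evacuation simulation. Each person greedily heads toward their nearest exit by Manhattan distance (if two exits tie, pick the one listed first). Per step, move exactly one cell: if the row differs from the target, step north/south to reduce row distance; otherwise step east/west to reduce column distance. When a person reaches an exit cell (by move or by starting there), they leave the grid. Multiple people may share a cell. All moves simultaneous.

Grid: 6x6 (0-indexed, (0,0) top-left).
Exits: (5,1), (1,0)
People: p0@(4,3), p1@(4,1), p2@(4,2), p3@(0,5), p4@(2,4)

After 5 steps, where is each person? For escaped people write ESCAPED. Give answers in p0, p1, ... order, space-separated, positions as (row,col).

Step 1: p0:(4,3)->(5,3) | p1:(4,1)->(5,1)->EXIT | p2:(4,2)->(5,2) | p3:(0,5)->(1,5) | p4:(2,4)->(1,4)
Step 2: p0:(5,3)->(5,2) | p1:escaped | p2:(5,2)->(5,1)->EXIT | p3:(1,5)->(1,4) | p4:(1,4)->(1,3)
Step 3: p0:(5,2)->(5,1)->EXIT | p1:escaped | p2:escaped | p3:(1,4)->(1,3) | p4:(1,3)->(1,2)
Step 4: p0:escaped | p1:escaped | p2:escaped | p3:(1,3)->(1,2) | p4:(1,2)->(1,1)
Step 5: p0:escaped | p1:escaped | p2:escaped | p3:(1,2)->(1,1) | p4:(1,1)->(1,0)->EXIT

ESCAPED ESCAPED ESCAPED (1,1) ESCAPED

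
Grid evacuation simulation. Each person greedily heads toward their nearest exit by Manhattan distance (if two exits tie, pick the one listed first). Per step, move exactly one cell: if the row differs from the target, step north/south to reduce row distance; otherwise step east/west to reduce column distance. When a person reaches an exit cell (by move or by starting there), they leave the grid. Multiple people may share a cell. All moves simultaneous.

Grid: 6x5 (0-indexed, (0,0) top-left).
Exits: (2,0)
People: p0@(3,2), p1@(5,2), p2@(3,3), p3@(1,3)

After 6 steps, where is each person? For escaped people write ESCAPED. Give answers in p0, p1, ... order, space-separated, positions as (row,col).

Step 1: p0:(3,2)->(2,2) | p1:(5,2)->(4,2) | p2:(3,3)->(2,3) | p3:(1,3)->(2,3)
Step 2: p0:(2,2)->(2,1) | p1:(4,2)->(3,2) | p2:(2,3)->(2,2) | p3:(2,3)->(2,2)
Step 3: p0:(2,1)->(2,0)->EXIT | p1:(3,2)->(2,2) | p2:(2,2)->(2,1) | p3:(2,2)->(2,1)
Step 4: p0:escaped | p1:(2,2)->(2,1) | p2:(2,1)->(2,0)->EXIT | p3:(2,1)->(2,0)->EXIT
Step 5: p0:escaped | p1:(2,1)->(2,0)->EXIT | p2:escaped | p3:escaped

ESCAPED ESCAPED ESCAPED ESCAPED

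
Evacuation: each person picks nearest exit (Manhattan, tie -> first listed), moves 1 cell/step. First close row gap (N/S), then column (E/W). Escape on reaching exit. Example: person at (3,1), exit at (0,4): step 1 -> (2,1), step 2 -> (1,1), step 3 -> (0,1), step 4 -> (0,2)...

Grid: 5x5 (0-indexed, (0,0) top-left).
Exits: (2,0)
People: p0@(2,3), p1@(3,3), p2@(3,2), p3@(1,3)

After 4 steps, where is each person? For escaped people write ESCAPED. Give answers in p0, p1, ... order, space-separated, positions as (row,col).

Step 1: p0:(2,3)->(2,2) | p1:(3,3)->(2,3) | p2:(3,2)->(2,2) | p3:(1,3)->(2,3)
Step 2: p0:(2,2)->(2,1) | p1:(2,3)->(2,2) | p2:(2,2)->(2,1) | p3:(2,3)->(2,2)
Step 3: p0:(2,1)->(2,0)->EXIT | p1:(2,2)->(2,1) | p2:(2,1)->(2,0)->EXIT | p3:(2,2)->(2,1)
Step 4: p0:escaped | p1:(2,1)->(2,0)->EXIT | p2:escaped | p3:(2,1)->(2,0)->EXIT

ESCAPED ESCAPED ESCAPED ESCAPED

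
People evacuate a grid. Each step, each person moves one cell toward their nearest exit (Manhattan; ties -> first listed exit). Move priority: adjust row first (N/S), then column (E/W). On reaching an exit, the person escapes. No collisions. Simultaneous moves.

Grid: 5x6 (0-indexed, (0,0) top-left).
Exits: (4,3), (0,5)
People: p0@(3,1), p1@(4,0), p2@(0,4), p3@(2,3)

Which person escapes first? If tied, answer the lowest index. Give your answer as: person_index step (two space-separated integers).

Answer: 2 1

Derivation:
Step 1: p0:(3,1)->(4,1) | p1:(4,0)->(4,1) | p2:(0,4)->(0,5)->EXIT | p3:(2,3)->(3,3)
Step 2: p0:(4,1)->(4,2) | p1:(4,1)->(4,2) | p2:escaped | p3:(3,3)->(4,3)->EXIT
Step 3: p0:(4,2)->(4,3)->EXIT | p1:(4,2)->(4,3)->EXIT | p2:escaped | p3:escaped
Exit steps: [3, 3, 1, 2]
First to escape: p2 at step 1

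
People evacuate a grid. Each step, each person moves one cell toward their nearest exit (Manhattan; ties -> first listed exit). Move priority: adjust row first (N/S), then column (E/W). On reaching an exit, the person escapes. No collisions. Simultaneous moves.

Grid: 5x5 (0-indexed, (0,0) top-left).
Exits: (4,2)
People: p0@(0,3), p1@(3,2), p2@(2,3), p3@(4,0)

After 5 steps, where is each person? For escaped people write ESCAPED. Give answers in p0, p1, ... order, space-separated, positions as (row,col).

Step 1: p0:(0,3)->(1,3) | p1:(3,2)->(4,2)->EXIT | p2:(2,3)->(3,3) | p3:(4,0)->(4,1)
Step 2: p0:(1,3)->(2,3) | p1:escaped | p2:(3,3)->(4,3) | p3:(4,1)->(4,2)->EXIT
Step 3: p0:(2,3)->(3,3) | p1:escaped | p2:(4,3)->(4,2)->EXIT | p3:escaped
Step 4: p0:(3,3)->(4,3) | p1:escaped | p2:escaped | p3:escaped
Step 5: p0:(4,3)->(4,2)->EXIT | p1:escaped | p2:escaped | p3:escaped

ESCAPED ESCAPED ESCAPED ESCAPED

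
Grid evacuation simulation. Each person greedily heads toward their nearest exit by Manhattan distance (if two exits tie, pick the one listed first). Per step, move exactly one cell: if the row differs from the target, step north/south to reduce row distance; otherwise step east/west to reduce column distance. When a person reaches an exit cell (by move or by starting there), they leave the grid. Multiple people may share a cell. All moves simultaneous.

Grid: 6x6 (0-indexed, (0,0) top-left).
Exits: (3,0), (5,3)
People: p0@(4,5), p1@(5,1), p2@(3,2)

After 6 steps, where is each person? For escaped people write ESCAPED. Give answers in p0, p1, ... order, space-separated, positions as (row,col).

Step 1: p0:(4,5)->(5,5) | p1:(5,1)->(5,2) | p2:(3,2)->(3,1)
Step 2: p0:(5,5)->(5,4) | p1:(5,2)->(5,3)->EXIT | p2:(3,1)->(3,0)->EXIT
Step 3: p0:(5,4)->(5,3)->EXIT | p1:escaped | p2:escaped

ESCAPED ESCAPED ESCAPED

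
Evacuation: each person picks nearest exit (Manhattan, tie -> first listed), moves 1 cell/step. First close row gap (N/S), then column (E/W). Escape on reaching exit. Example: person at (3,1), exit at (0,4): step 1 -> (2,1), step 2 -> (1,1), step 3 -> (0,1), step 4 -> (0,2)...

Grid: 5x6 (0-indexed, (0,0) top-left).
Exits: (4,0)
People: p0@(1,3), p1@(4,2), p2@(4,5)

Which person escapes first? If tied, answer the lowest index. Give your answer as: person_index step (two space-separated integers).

Step 1: p0:(1,3)->(2,3) | p1:(4,2)->(4,1) | p2:(4,5)->(4,4)
Step 2: p0:(2,3)->(3,3) | p1:(4,1)->(4,0)->EXIT | p2:(4,4)->(4,3)
Step 3: p0:(3,3)->(4,3) | p1:escaped | p2:(4,3)->(4,2)
Step 4: p0:(4,3)->(4,2) | p1:escaped | p2:(4,2)->(4,1)
Step 5: p0:(4,2)->(4,1) | p1:escaped | p2:(4,1)->(4,0)->EXIT
Step 6: p0:(4,1)->(4,0)->EXIT | p1:escaped | p2:escaped
Exit steps: [6, 2, 5]
First to escape: p1 at step 2

Answer: 1 2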